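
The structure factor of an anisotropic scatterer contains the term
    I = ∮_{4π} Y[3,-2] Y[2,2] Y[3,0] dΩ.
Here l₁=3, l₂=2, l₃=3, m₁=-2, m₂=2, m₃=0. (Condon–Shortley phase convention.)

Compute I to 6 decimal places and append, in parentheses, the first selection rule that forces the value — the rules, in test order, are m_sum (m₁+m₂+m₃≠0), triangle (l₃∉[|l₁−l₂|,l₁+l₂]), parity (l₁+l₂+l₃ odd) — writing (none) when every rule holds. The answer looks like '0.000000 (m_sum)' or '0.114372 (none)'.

-0.188063 (none)

Rules hold: Σm=0, L=8 even, 1≤3≤5.
N = 7·5·7 = 245
Δ = 2!·4!·2!/9! = 1/3780
Racah Σ t=0..2: t=0:+1/24 t=1:−1/4 t=2:+1/24 = -1/6
⇒ 3j(3 2 3; 0 0 0)² = 4/105, sgn +1
Racah Σ t=2..2: t=2:+1/24 = 1/24
⇒ 3j(3 2 3; -2 2 0)² = 1/21, sgn -1
4πI² = N·(3j₀)²·(3jₘ)² = 4/9
I = -1·√(0.444444/4π) = -0.18806319
No selection rule forces the value: the integral is nonzero (none).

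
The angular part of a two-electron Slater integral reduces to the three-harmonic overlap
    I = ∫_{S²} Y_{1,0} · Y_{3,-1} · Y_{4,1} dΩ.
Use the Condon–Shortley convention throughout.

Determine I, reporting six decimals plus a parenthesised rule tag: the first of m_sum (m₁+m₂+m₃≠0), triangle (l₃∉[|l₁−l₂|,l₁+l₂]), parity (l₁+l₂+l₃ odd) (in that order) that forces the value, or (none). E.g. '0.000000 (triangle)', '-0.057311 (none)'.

Checks pass: Σm=0; 8 even; l₃=4∈[2,4].
(2·1+1)(2·3+1)(2·4+1) = 189
Δ: 0! 2! 6! / 9! → 1/252
sum: t=0:+1/36 = 1/36
3j²(1 3 4; 0 0 0) = Δ·Π!·Σ² = 4/63  (sign +1)
sum: t=0:+1/48 = 1/48
3j²(1 3 4; 0 -1 1) = Δ·Π!·Σ² = 5/84  (sign -1)
combine: 4πI² = 189·4/63·5/84 = 5/7
take √, sign -1: I = -0.23841361
No selection rule forces the value: the integral is nonzero (none).

-0.238414 (none)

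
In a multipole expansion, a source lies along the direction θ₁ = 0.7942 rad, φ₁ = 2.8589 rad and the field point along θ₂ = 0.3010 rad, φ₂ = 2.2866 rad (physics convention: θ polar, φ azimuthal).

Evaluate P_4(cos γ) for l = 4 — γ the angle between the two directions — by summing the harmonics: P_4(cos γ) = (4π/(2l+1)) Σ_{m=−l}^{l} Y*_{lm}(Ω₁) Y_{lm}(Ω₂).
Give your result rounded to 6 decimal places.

Expand P_4 via completeness: Σ_{m} conj(Y_{4,m}) at Ω₁ times Y_{4,m} at Ω₂ —
  [-4]  conj(Y_{4,-4})(Ω₁) = (0.048799, -0.103649) ; Y_{4,-4}(Ω₂) = (-0.003287, -0.000940) ; Δ = (-0.000258, 0.000295)
  [-3]  conj(Y_{4,-3})(Ω₁) = (-0.210583, 0.238786) ; Y_{4,-3}(Ω₂) = (0.026115, -0.016983) ; Δ = (-0.001444, 0.009812)
  [-2]  conj(Y_{4,-2})(Ω₁) = (0.350443, -0.222348) ; Y_{4,-2}(Ω₂) = (-0.021967, 0.156800) ; Δ = (0.027166, 0.059834)
  [-1]  conj(Y_{4,-1})(Ω₁) = (-0.099567, 0.028921) ; Y_{4,-1}(Ω₂) = (-0.297527, -0.342114) ; Δ = (0.039518, 0.025458)
  [+0]  conj(Y_{4,0})(Ω₁) = (-0.348172, -0.000000) ; Y_{4,0}(Ω₂) = (0.502958, 0.000000) ; Δ = (-0.175116, -0.000000)
  [+1]  conj(Y_{4,1})(Ω₁) = (0.099567, 0.028921) ; Y_{4,1}(Ω₂) = (0.297527, -0.342114) ; Δ = (0.039518, -0.025458)
  [+2]  conj(Y_{4,2})(Ω₁) = (0.350443, 0.222348) ; Y_{4,2}(Ω₂) = (-0.021967, -0.156800) ; Δ = (0.027166, -0.059834)
  [+3]  conj(Y_{4,3})(Ω₁) = (0.210583, 0.238786) ; Y_{4,3}(Ω₂) = (-0.026115, -0.016983) ; Δ = (-0.001444, -0.009812)
  [+4]  conj(Y_{4,4})(Ω₁) = (0.048799, 0.103649) ; Y_{4,4}(Ω₂) = (-0.003287, 0.000940) ; Δ = (-0.000258, -0.000295)
Accumulated sum (-0.045150, -0.000000); after 4π/(2l+1) scaling, (-0.063042, -0.000000) ⇒ P_4 = -0.063042

-0.063042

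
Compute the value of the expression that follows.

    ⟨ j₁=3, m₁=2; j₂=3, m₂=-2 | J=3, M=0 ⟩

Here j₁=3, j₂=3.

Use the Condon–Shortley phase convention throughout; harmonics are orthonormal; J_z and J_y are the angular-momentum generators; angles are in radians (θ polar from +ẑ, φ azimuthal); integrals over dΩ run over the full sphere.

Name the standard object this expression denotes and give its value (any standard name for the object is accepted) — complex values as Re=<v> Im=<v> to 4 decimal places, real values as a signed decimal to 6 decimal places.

This is a Clebsch–Gordan (vector-coupling) coefficient.
triangle: 3!×3!×3!/10! = 216/3628800
(j±m)!: 5!×1!×1!×5!×3!×3! = 518400
prefactor² = (2J+1)×Δ×N² = 216
  k=0: +1/(0!×3!×1!×1!×2!×2!) = 1/24
  k=1: −1/(1!×2!×0!×0!×3!×3!) = -1/72
Σ = 1/36  ⇒  CG² = 216×(1/36)² = 1/6
CG = +√(1/6) = +0.408248

Clebsch–Gordan coefficient, +√(1/6) ≈ +0.408248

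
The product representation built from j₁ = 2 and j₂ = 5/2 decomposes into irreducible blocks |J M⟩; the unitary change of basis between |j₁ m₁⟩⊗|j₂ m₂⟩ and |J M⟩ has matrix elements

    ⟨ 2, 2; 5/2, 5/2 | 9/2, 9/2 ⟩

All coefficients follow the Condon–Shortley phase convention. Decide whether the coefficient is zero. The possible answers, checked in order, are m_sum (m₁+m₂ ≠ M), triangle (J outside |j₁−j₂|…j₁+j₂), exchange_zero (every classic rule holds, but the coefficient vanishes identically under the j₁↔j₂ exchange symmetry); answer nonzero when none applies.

nonzero

m-sum: m₁+m₂ = 2+5/2 = 9/2, M = 9/2  ✓
triangle: |j₁−j₂| = 1/2 ≤ J = 9/2 ≤ j₁+j₂ = 9/2  ✓
exchange: j₁≠j₂ or m₁≠m₂ — the exchange symmetry imposes no constraint here
value check: CG = +1 = +1.000000 ≠ 0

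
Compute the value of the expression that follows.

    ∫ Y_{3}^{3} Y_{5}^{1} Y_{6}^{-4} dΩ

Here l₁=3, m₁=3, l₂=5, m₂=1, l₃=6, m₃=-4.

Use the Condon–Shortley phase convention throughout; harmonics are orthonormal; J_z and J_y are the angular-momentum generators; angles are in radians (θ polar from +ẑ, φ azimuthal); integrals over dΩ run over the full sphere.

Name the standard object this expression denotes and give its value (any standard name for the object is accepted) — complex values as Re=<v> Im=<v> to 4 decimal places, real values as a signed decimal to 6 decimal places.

This is a Gaunt coefficient — the integral of a triple product of spherical harmonics over the sphere.
Rules hold: Σm=0, L=14 even, 2≤6≤8.
N = 7·11·13 = 1001
Δ = 2!·4!·8!/15! = 1/675675
Racah Σ t=0..2: t=0:+1/8640 t=1:−1/2304 t=2:+1/8640 = -7/34560
⇒ 3j(3 5 6; 0 0 0)² = 7/429, sgn -1
Racah Σ t=0..0: t=0:+1/69120 = 1/69120
⇒ 3j(3 5 6; 3 1 -4)² = 4/143, sgn +1
4πI² = N·(3j₀)²·(3jₘ)² = 196/429
I = -1·√(0.456876/4π) = -0.19067531

Gaunt coefficient, -0.190675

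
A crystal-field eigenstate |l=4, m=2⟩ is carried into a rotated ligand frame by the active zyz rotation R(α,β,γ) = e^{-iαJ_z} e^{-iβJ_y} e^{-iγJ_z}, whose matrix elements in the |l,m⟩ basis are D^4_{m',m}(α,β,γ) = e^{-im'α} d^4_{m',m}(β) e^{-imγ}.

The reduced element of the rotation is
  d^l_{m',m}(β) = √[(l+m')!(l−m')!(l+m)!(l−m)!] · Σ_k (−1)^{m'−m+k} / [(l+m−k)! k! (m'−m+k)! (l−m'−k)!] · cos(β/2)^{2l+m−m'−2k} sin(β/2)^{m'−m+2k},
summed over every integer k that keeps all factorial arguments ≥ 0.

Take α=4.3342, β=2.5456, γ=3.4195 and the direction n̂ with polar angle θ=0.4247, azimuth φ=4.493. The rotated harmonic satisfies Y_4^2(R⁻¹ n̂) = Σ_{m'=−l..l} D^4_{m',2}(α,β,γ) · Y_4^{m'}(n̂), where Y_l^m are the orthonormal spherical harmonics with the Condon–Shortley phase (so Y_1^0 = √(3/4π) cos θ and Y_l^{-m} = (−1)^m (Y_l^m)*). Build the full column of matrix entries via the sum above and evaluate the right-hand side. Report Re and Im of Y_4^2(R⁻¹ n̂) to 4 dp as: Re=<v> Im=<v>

Re=0.1717 Im=-0.1473

Need the full column D^4_{m',2} for m'=−4..4 at α=4.3342, β=2.5456, γ=3.4195.
cos(β/2)=0.293605, sin(β/2)=0.955927
d^4_{-4,2}: single k=6 term ⇒ +0.348060;  D = -0.166189-0.305822i
d^4_{-3,2}: k∈[5..6] ⇒ +0.226778 -0.801309 = -0.574532;  D = -0.570428+0.068542i
d^4_{-2,2}: k∈[4..6] ⇒ +0.093078 -0.789327 +0.697263 = +0.001014;  D = -0.000259+0.000980i
d^4_{-1,2}: k∈[3..5] ⇒ +0.026953 -0.428570 +0.908599 = +0.506983;  D = -0.407618-0.301462i
d^4_{0,2}: k∈[2..4] ⇒ +0.005553 -0.156980 +0.624018 = +0.472591;  D = +0.401452-0.249356i
d^4_{1,2}: k∈[1..3] ⇒ +0.000763 -0.040430 +0.285713 = +0.246046;  D = +0.043475+0.242175i
d^4_{2,2}: k∈[0..2] ⇒ +0.000055 -0.007024 +0.093078 = +0.086108;  D = -0.084382-0.017155i
d^4_{3,2}: k∈[0..1] ⇒ -0.000673 +0.021393 = +0.020721;  D = +0.011334-0.017346i
d^4_{4,2}: single k=0 term ⇒ +0.003098;  D = +0.001784+0.002532i
Y_4^{m'}(θ=0.4247,φ=4.493) and Σ D·Y over m':
  (-0.1662-0.3058i)·(+0.0082+0.0098i)  (-0.5704+0.0685i)·(+0.0488-0.0631i)  (-0.0003+0.0010i)·(-0.2474-0.1161i)  (-0.4076-0.3015i)·(-0.1087+0.4874i)  (+0.4015-0.2494i)·(+0.2346+0.0000i)  (+0.0435+0.2422i)·(+0.1087+0.4874i)  (-0.0844-0.0172i)·(-0.2474+0.1161i)  (+0.0113-0.0173i)·(-0.0488-0.0631i)  (+0.0018+0.0025i)·(+0.0082-0.0098i)
Y_4^2(R⁻¹ n̂) = +0.171668-0.147302i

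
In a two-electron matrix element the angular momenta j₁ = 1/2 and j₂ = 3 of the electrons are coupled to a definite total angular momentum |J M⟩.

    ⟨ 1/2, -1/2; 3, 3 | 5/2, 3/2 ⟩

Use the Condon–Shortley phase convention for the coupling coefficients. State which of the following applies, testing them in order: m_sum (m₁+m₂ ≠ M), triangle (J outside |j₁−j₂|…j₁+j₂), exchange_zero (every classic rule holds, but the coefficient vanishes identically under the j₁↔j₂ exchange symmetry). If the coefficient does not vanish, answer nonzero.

m-sum: m₁+m₂ = -1/2+3 = 5/2, M = 3/2  ✗ ⇒ coefficient is 0

m_sum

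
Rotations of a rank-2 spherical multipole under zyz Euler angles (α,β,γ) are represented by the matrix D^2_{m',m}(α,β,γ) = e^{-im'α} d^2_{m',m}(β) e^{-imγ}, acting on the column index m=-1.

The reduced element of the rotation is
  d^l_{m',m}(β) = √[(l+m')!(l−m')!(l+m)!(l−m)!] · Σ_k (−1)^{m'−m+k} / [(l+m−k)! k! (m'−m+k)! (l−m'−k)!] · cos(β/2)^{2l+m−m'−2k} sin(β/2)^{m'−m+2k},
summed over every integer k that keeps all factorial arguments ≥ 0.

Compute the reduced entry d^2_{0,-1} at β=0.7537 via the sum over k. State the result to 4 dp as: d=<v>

d^2_{0,-1}(β=0.7537) via the finite sum:
Half-angle: c=0.929828, s=0.367993. N=√(2·2·1·6)=4.898979
The bounds max(0,m−m')=0 and min(l+m,l−m')=1 give 2 terms
  k=0: (−1)^1·4.8990/(2)·0.9298^3·0.3680^1 = -0.724643
  k=1: (−1)^2·4.8990/(2)·0.9298^1·0.3680^3 = +0.113501
d^2_{0,-1}(0.7537) = -0.724643 +0.113501 = -0.611142

d=-0.6111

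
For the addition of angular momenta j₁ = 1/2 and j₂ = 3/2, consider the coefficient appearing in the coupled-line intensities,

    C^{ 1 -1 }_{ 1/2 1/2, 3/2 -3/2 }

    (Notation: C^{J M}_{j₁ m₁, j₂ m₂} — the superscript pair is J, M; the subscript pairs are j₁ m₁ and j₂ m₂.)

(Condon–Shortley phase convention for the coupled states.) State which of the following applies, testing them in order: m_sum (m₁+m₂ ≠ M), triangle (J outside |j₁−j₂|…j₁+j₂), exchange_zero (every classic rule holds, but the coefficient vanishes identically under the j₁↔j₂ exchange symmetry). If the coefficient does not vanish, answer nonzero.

nonzero

m-sum: m₁+m₂ = 1/2+(-3/2) = -1, M = -1  ✓
triangle: |j₁−j₂| = 1 ≤ J = 1 ≤ j₁+j₂ = 2  ✓
exchange: j₁≠j₂ or m₁≠m₂ — the exchange symmetry imposes no constraint here
value check: CG = +√(3/4) = +0.866025 ≠ 0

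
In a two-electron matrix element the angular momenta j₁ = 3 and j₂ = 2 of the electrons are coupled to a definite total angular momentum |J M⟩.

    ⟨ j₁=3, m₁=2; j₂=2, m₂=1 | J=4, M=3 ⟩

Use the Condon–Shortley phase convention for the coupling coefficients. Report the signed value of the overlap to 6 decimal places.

+√(1/20) = +0.223607

√[9·1!5!3!/10! · 5!1!3!1!7!1!] = √(6480)
  +(−1)^0/∏(0,1,1,3,4,0)! = 1/144  (running 1/144)
  +(−1)^1/∏(1,0,0,2,5,1)! = -1/240  (running 1/360)
⟨..|..⟩ = √(6480)·(1/360) = +0.223607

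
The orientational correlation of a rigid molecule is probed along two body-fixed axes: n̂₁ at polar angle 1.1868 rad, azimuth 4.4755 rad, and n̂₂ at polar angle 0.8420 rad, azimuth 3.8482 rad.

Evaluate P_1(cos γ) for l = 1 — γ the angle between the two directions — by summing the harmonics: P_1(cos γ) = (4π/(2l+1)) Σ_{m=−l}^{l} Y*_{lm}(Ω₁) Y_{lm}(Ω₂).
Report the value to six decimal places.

Expand P_1 via completeness: Σ_{m} conj(Y_{1,m}) at Ω₁ times Y_{1,m} at Ω₂ —
  m=-1: (-0.075176, -0.311387) × (-0.196022, 0.167333) = (0.066842, 0.048459)  (running Σ = (0.066842, 0.048459))
  m=0: (0.183045, -0.000000) × (0.325396, 0.000000) = (0.059562, 0.000000)  (running Σ = (0.126404, 0.048459))
  m=1: (0.075176, -0.311387) × (0.196022, 0.167333) = (0.066842, -0.048459)  (running Σ = (0.193245, 0.000000))
Total Σ_m = (0.193245, 0.000000). Multiply by 4.188790: (0.809463, 0.000000). P_1(cos γ) = 0.809463

0.809463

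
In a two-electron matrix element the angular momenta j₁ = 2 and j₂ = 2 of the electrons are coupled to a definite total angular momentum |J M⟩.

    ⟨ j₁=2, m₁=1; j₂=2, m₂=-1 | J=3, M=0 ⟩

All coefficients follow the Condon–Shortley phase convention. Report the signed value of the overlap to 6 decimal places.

+√(2/5) = +0.632456

√[7·1!3!3!/8! · 3!1!1!3!3!3!] = √(81/10)
  +(−1)^0/∏(0,1,1,1,2,2)! = 1/4  (running 1/4)
  +(−1)^1/∏(1,0,0,0,3,3)! = -1/36  (running 2/9)
⟨..|..⟩ = √(81/10)·(2/9) = +0.632456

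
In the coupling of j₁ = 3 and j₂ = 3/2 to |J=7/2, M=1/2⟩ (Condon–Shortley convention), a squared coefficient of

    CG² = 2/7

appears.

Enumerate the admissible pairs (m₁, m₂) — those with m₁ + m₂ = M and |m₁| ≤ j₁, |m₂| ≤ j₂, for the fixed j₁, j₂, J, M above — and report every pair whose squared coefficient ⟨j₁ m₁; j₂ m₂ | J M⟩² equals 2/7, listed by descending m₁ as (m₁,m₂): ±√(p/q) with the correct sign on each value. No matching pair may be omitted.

Admissible pairs with m₁+m₂ = M = 1/2: (-1,3/2), (0,1/2), (1,-1/2), (2,-3/2)
  (m₁,m₂)=(2,-3/2): CG² = 5/21, CG = +√(5/21)
  (m₁,m₂)=(1,-1/2): CG² = 2/7, CG = +√(2/7)   ← matches the target
  (m₁,m₂)=(0,1/2): CG² = 2/21, CG = −√(2/21)
  (m₁,m₂)=(-1,3/2): CG² = 8/21, CG = −√(8/21)
Pairs with CG² = 2/7: (1,-1/2): +√(2/7)

(1,-1/2): +√(2/7)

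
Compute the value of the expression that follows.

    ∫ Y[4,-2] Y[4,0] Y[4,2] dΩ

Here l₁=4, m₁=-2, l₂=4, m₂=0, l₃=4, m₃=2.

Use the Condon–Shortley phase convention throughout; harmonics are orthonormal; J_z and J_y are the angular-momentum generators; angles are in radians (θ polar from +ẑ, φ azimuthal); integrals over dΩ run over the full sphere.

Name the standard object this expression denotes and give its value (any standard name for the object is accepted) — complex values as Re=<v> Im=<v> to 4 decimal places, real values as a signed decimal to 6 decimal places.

This is a Gaunt coefficient — the integral of a triple product of spherical harmonics over the sphere.
Checks pass: Σm=0; 12 even; l₃=4∈[0,8].
(2·4+1)(2·4+1)(2·4+1) = 729
Δ: 4! 4! 4! / 13! → 1/450450
sum: t=0:+1/13824 t=1:−1/216 t=2:+1/64 t=3:−1/216 t=4:+1/13824 = 5/768
3j²(4 4 4; 0 0 0) = Δ·Π!·Σ² = 18/1001  (sign +1)
sum: t=2:+1/384 t=3:−1/216 t=4:+1/2304 = -11/6912
3j²(4 4 4; -2 0 2) = Δ·Π!·Σ² = 11/1638  (sign -1)
combine: 4πI² = 729·18/1001·11/1638 = 729/8281
take √, sign -1: I = -0.08369845

Gaunt coefficient, -0.083698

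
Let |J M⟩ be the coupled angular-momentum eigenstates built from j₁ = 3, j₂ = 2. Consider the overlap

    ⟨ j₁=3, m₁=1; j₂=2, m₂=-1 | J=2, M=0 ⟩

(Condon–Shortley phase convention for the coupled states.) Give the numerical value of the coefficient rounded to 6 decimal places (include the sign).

-0.377964

√[5·3!3!1!/8! · 4!2!1!3!2!2!] = √(36/7)
  +(−1)^0/∏(0,3,2,1,1,0)! = 1/12  (running 1/12)
  +(−1)^1/∏(1,2,1,0,2,1)! = -1/4  (running -1/6)
⟨..|..⟩ = √(36/7)·(-1/6) = -0.377964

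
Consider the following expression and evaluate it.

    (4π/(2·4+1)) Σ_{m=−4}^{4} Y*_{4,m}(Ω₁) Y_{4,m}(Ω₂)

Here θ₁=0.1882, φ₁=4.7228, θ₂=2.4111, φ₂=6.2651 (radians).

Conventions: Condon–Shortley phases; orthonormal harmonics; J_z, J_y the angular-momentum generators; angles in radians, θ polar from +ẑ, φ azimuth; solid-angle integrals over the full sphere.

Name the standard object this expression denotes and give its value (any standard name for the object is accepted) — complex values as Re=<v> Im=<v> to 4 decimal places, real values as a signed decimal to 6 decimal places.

This sum is the spherical-harmonic addition theorem: it equals the Legendre polynomial P_l(cos γ) of the angle γ between the two directions.
Summing Y*_{l m}(θ₁,φ₁)·Y_{l m}(θ₂,φ₂) over m ∈ [−4, 4]; prefactor 4π/(2·4+1) = 1.396263:
  m=-4: Y*=0.00054 + 0.00002j  Y=0.08748 + 0.00634j  product 0.00005 + 0.00001j
  m=-3: Y*=-0.00025 + 0.00805j  Y=-0.27654 - 0.01502j  product 0.00019 - 0.00222j
  m=-2: Y*=-0.06737 - 0.00140j  Y=0.42917 + 0.01553j  product -0.02889 - 0.00165j
  m=-1: Y*=0.00340 - 0.32647j  Y=-0.20771 - 0.00376j  product -0.00193 + 0.06780j
  m=+0: Y*=0.70271 + 0.00000j  Y=-0.30370 + 0.00000j  product -0.21341 + 0.00000j
  m=+1: Y*=-0.00340 - 0.32647j  Y=0.20771 - 0.00376j  product -0.00193 - 0.06780j
  m=+2: Y*=-0.06737 + 0.00140j  Y=0.42917 - 0.01553j  product -0.02889 + 0.00165j
  m=+3: Y*=0.00025 + 0.00805j  Y=0.27654 - 0.01502j  product 0.00019 + 0.00222j
  m=+4: Y*=0.00054 - 0.00002j  Y=0.08748 - 0.00634j  product 0.00005 - 0.00001j
Σ over m = -0.27459 - 0.00000j; ×(4π/9) → -0.38340 - 0.00000j. Real part: -0.383400

Legendre polynomial (addition theorem), -0.383400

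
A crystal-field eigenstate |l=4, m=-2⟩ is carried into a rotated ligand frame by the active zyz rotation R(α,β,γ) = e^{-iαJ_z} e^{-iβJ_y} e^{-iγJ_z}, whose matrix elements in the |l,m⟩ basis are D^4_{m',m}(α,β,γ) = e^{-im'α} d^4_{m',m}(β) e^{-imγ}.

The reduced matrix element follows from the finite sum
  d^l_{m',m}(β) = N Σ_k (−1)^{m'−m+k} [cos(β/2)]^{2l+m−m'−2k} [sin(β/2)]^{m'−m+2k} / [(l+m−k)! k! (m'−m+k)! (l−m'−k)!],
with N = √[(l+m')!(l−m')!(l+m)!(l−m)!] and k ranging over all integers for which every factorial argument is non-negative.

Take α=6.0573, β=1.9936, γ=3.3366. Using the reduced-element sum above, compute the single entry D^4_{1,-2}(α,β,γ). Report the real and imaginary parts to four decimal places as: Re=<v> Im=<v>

Re=0.2812 Im=0.1990

First d^4_{1,-2}(β=1.9936), then the phase factors e^{-i(1)α} and e^{-i(-2)γ}:
Half-angle: c=0.542992, s=0.839738. N=√(120·6·2·720)=1018.233765
k∈{0,1,2} keeps every argument non-negative
  k=0: (−1)^3·1018.2338/(72)·0.5430^5·0.8397^3 = -0.395288
  k=1: (−1)^4·1018.2338/(48)·0.5430^3·0.8397^5 = +1.418095
  k=2: (−1)^5·1018.2338/(240)·0.5430^1·0.8397^7 = -0.678321
d^4_{1,-2}(1.9936) = -0.395288 +1.418095 -0.678321 = +0.344486
Phases: e^{-i·(1)·6.0573}=+0.974596+0.223969i, e^{-i·(-2)·3.3366}=+0.924903+0.380202i ⇒ D=+0.281188+0.199007i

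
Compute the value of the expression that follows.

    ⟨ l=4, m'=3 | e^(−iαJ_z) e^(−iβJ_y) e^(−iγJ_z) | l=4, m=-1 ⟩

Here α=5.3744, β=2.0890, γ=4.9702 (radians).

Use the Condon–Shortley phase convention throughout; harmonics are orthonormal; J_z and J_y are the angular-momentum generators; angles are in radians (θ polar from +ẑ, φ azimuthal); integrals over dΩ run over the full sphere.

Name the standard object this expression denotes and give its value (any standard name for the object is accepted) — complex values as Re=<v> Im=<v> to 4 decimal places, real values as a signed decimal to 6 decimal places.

Wigner D-matrix element, Re=-0.0574 Im=-0.3617

This is a Wigner D-matrix element — the rotation-matrix element ⟨l m'| R(α,β,γ) |l m⟩ in the angular-momentum basis.
First d^4_{3,-1}(β=2.0890), then the phase factors e^{-i(3)α} and e^{-i(-1)γ}:
c=cos(2.089000/2)=0.502334, s=sin(2.089000/2)=0.864673; N=√[5040·1·6·120]=1904.940944
k: max(0,(-1)−(3))=0 … min(4+(-1),4−(3))=1
  k=0: (−1)^4·1904.9409/(144)·0.5023^4·0.8647^4 = +0.470868
  k=1: (−1)^5·1904.9409/(240)·0.5023^2·0.8647^6 = -0.837084
d^4_{3,-1}(2.0890) = +0.470868 -0.837084 = -0.366216
Phases: e^{-i·(3)·5.3744}=-0.915021+0.403407i, e^{-i·(-1)·4.9702}=+0.254965-0.966950i ⇒ D=-0.057414-0.361687i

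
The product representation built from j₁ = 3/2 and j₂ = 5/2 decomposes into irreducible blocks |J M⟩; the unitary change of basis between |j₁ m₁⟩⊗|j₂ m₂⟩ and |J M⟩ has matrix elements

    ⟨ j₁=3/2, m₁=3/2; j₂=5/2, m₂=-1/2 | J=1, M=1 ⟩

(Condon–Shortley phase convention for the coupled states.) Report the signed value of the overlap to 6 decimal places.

+√(1/20) = +0.223607

√[3·3!0!2!/6! · 3!0!2!3!2!0!] = √(36/5)
  +(−1)^0/∏(0,3,0,2,0,0)! = 1/12  (running 1/12)
⟨..|..⟩ = √(36/5)·(1/12) = +0.223607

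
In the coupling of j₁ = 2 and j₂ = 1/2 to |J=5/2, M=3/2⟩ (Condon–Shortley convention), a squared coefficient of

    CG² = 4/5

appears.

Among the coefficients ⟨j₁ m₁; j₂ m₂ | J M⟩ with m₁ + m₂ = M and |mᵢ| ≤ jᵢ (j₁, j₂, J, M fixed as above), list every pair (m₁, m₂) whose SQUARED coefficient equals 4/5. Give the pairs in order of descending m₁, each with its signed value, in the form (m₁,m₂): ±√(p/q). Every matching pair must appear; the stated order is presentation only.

(1,1/2): +√(4/5)

Admissible pairs with m₁+m₂ = M = 3/2: (1,1/2), (2,-1/2)
  (m₁,m₂)=(2,-1/2): CG² = 1/5, CG = +√(1/5)
  (m₁,m₂)=(1,1/2): CG² = 4/5, CG = +√(4/5)   ← matches the target
Pairs with CG² = 4/5: (1,1/2): +√(4/5)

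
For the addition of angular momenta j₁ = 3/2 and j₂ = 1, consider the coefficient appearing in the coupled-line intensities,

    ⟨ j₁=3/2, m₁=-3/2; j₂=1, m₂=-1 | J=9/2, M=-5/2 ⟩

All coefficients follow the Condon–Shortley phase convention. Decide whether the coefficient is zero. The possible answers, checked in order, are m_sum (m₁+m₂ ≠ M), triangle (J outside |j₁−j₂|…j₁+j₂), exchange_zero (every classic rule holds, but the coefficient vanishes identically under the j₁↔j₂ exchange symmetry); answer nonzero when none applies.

m-sum: m₁+m₂ = -3/2+(-1) = -5/2, M = -5/2  ✓
triangle: need |j₁−j₂| ≤ J ≤ j₁+j₂, i.e. J ∈ [1/2, 5/2]; J = 9/2 is outside ✗ ⇒ coefficient is 0

triangle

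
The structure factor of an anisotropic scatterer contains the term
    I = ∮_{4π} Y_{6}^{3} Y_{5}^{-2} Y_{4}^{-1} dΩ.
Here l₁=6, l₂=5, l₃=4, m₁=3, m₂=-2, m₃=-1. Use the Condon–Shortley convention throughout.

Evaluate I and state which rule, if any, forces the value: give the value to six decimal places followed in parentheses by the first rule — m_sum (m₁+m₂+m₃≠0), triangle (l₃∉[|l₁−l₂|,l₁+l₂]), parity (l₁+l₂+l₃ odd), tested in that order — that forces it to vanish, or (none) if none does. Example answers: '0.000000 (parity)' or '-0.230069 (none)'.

Σlᵢ=15 odd — θ-integrand is odd under cosθ→−cosθ; I=0

0.000000 (parity)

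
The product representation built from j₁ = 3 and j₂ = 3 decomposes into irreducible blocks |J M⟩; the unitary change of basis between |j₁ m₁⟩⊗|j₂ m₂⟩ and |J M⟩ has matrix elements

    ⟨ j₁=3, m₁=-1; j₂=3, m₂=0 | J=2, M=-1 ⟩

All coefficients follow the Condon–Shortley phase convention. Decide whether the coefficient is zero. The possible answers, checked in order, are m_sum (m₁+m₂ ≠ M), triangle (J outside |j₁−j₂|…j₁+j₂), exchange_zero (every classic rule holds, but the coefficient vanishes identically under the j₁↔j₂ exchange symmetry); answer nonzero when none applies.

m-sum: m₁+m₂ = -1+0 = -1, M = -1  ✓
triangle: |j₁−j₂| = 0 ≤ J = 2 ≤ j₁+j₂ = 6  ✓
exchange: j₁≠j₂ or m₁≠m₂ — the exchange symmetry imposes no constraint here
value check: CG = +√(1/42) = +0.154303 ≠ 0

nonzero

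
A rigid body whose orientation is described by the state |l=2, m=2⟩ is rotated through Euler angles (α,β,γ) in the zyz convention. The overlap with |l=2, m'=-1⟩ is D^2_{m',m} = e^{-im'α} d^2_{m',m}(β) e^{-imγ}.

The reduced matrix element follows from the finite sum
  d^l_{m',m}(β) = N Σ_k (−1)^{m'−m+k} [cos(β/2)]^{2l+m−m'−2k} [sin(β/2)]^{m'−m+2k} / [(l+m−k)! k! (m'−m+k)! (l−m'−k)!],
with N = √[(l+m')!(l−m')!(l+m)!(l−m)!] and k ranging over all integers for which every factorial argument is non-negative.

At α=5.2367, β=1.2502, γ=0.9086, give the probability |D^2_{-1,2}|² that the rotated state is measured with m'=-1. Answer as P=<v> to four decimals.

First d^2_{-1,2}(β=1.2502), then the phase factors e^{-i(-1)α} and e^{-i(2)γ}:
c=cos(1.250200/2)=0.810905, s=sin(1.250200/2)=0.585178; N=√[1·6·24·1]=12.000000
Admissible k: 3..3 (factorial args all ≥0)
  k=3: (−1)^0·12.0000/(6)·0.8109^1·0.5852^3 = +0.324986
d^2_{-1,2}(1.2502) = +0.324986
|D^2_{-1,2}|² = |d^2_{-1,2}(β)|² = (+0.324986)² = 0.105616 (the z-rotation phases have unit modulus)

P=0.1056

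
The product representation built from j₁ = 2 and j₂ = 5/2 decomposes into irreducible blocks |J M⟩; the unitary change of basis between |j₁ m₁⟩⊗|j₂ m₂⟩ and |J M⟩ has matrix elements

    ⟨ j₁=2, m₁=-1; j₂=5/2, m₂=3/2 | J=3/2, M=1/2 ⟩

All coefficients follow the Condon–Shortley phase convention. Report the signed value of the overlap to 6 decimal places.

triangle: 3!·1!·2!/7! = 12/5040
(j±m)!: 1!·3!·4!·1!·2!·1! = 288
prefactor² = (2J+1)·Δ·N² = 96/35
  k=2: +1/(2!·1!·1!·2!·0!·0!) = 1/4
  k=3: −1/(3!·0!·0!·1!·1!·1!) = -1/6
Σ = 1/12  ⇒  CG² = 96/35·(1/12)² = 2/105
CG = +√(2/105) = +0.138013

+0.138013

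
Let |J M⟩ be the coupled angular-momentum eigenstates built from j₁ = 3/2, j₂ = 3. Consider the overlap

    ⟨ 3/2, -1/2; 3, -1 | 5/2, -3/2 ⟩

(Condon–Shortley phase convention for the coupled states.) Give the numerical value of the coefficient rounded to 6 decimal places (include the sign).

-0.591608  (= −√(7/20))

j₁+j₂−J=2  J+j₁−j₂=1  J−j₁+j₂=4  j₁+j₂+J+1=8
(j₁±m₁, j₂±m₂, J±M) = (1,2,2,4,1,4)
P² = 576/35
sum k=1..2:
  [1] −1/6 = -1/6
  [2] +1/48 = 1/48
S = -7/48
C² = P²·S² = 7/20 ; C = -0.591608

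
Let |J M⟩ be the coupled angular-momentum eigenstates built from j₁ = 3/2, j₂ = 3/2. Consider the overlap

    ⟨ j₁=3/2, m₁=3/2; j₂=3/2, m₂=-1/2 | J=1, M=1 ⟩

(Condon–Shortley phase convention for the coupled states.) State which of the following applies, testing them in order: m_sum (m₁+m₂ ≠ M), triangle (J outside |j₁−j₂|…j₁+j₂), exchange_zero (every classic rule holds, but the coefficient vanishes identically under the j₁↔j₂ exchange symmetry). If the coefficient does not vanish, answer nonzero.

nonzero

m-sum: m₁+m₂ = 3/2+(-1/2) = 1, M = 1  ✓
triangle: |j₁−j₂| = 0 ≤ J = 1 ≤ j₁+j₂ = 3  ✓
exchange: j₁≠j₂ or m₁≠m₂ — the exchange symmetry imposes no constraint here
value check: CG = +√(3/10) = +0.547723 ≠ 0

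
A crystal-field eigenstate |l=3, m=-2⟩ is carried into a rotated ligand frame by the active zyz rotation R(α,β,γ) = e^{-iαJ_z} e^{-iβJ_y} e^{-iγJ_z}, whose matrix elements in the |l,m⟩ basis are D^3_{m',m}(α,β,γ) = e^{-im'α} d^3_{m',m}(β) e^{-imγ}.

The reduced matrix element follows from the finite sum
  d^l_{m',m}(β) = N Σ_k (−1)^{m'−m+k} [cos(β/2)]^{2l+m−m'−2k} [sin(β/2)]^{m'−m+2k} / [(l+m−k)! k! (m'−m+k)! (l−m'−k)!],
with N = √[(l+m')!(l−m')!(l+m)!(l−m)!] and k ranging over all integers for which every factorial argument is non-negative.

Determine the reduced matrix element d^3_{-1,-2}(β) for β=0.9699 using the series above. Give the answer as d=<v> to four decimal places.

d^3_{-1,-2}(β=0.9699) via the finite sum:
With c≡cos(β/2)=0.884698 and s≡sin(β/2)=0.466164, N=[2·24·1·120]^{1/2}=75.894664
k: max(0,(-2)−(-1))=0 … min(3+(-2),3−(-1))=1
  k=0: (−1)^1·75.8947/(24)·0.8847^5·0.4662^1 = -0.798941
  k=1: (−1)^2·75.8947/(12)·0.8847^3·0.4662^3 = +0.443641
d^3_{-1,-2}(0.9699) = -0.798941 +0.443641 = -0.355300

d=-0.3553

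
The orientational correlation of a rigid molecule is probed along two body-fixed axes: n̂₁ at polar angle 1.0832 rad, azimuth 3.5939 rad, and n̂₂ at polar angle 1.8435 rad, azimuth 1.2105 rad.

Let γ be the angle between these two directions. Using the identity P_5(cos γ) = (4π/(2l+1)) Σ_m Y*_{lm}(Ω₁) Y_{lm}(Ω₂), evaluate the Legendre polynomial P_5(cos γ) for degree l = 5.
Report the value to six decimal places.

Expand P_5 via completeness: Σ_{m} conj(Y_{5,m}) at Ω₁ times Y_{5,m} at Ω₂ —
  m=-5: (0.159145, -0.192534) × (0.374298, 0.087910) = (0.076493, -0.058075)  (running Σ = (0.076493, -0.058075))
  m=-4: (-0.098935, 0.407044) × (-0.043949, -0.337184) = (0.141597, 0.015470)  (running Σ = (0.218090, -0.042605))
  m=-3: (-0.049388, -0.227389) × (0.094642, -0.050470) = (-0.016150, -0.019028)  (running Σ = (0.201940, -0.061633))
  m=-2: (-0.130794, -0.166392) × (-0.248882, -0.218548) = (-0.003812, 0.069997)  (running Σ = (0.198127, 0.008364))
  m=-1: (0.270077, 0.131231) × (0.010322, -0.027398) = (0.006383, -0.006045)  (running Σ = (0.204511, 0.002319))
  m=0: (0.146323, -0.000000) × (-0.322977, 0.000000) = (-0.047259, 0.000000)  (running Σ = (0.157252, 0.002319))
  m=1: (-0.270077, 0.131231) × (-0.010322, -0.027398) = (0.006383, 0.006045)  (running Σ = (0.163635, 0.008364))
  m=2: (-0.130794, 0.166392) × (-0.248882, 0.218548) = (-0.003812, -0.069997)  (running Σ = (0.159823, -0.061633))
  m=3: (0.049388, -0.227389) × (-0.094642, -0.050470) = (-0.016150, 0.019028)  (running Σ = (0.143672, -0.042605))
  m=4: (-0.098935, -0.407044) × (-0.043949, 0.337184) = (0.141597, -0.015470)  (running Σ = (0.285269, -0.058075))
  m=5: (-0.159145, -0.192534) × (-0.374298, 0.087910) = (0.076493, 0.058075)  (running Σ = (0.361762, 0.000000))
Σ over m = (0.361762, 0.000000); ×(4π/11) → (0.413276, 0.000000). Real part: 0.413276

0.413276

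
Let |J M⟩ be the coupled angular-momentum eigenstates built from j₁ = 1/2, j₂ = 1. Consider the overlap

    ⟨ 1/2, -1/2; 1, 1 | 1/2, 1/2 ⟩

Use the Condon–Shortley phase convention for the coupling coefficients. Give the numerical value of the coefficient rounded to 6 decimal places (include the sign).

triangle: 1!×0!×1!/3! = 1/6
(j±m)!: 0!×1!×2!×0!×1!×0! = 2
prefactor² = (2J+1)×Δ×N² = 2/3
  k=1: −1/(1!×0!×0!×1!×0!×0!) = -1
Σ = -1  ⇒  CG² = 2/3×(-1)² = 2/3
CG = −√(2/3) = -0.816497

−√(2/3) = -0.816497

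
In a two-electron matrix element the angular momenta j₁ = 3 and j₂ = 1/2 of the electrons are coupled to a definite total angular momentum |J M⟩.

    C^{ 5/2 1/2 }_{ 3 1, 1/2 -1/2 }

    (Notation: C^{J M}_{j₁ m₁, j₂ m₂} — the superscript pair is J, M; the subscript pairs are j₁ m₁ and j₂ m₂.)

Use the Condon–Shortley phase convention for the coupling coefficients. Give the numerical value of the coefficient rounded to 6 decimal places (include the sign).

+√(4/7) = +0.755929

triangle: 1!×5!×0!/7! = 120/5040
(j±m)!: 4!×2!×0!×1!×3!×2! = 576
prefactor² = (2J+1)×Δ×N² = 576/7
  k=0: +1/(0!×1!×2!×0!×3!×0!) = 1/12
Σ = 1/12  ⇒  CG² = 576/7×(1/12)² = 4/7
CG = +√(4/7) = +0.755929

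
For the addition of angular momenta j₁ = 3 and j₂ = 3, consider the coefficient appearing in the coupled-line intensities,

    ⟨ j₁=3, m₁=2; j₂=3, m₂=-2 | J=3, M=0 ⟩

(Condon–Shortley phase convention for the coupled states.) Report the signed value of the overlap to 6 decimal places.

triangle: 3!*3!*3!/10! = 216/3628800
(j±m)!: 5!*1!*1!*5!*3!*3! = 518400
prefactor² = (2J+1)*Δ*N² = 216
  k=0: +1/(0!*3!*1!*1!*2!*2!) = 1/24
  k=1: −1/(1!*2!*0!*0!*3!*3!) = -1/72
Σ = 1/36  ⇒  CG² = 216*(1/36)² = 1/6
CG = +√(1/6) = +0.408248

+0.408248  (= +√(1/6))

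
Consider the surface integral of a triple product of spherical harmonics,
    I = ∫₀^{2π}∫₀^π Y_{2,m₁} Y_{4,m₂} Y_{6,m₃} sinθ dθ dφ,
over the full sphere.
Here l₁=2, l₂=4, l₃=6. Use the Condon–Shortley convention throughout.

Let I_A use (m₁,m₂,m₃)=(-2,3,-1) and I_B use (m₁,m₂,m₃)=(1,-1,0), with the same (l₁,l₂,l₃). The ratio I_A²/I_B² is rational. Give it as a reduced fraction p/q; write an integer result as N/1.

Same 2,4,6: normalisation and zero-m 3j drop out of the ratio.
A: Δ: 0! 4! 8! / 13! → 1/6435; sum: t=0:+1/120960 = 1/120960; 3j²(2 4 6; -2 3 -1) = Δ·Π!·Σ² = 1/1287  (sign -1)
B: Δ: 0! 4! 8! / 13! → 1/6435; sum: t=0:+1/4320 = 1/4320; 3j²(2 4 6; 1 -1 0) = Δ·Π!·Σ² = 8/429  (sign +1)
I_A²/I_B² = (1/1287)/(8/429) = 1/24

1/24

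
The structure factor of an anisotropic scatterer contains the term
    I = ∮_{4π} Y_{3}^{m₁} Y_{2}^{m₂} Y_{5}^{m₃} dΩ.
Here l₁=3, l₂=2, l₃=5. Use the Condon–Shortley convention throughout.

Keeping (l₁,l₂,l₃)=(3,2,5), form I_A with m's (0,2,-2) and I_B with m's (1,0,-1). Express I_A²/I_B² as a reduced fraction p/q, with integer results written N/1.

Shared (l₁,l₂,l₃)=(3,2,5): N and (l;000)² cancel in I_A²/I_B².
A: Δ = 0!·6!·4!/11! = 1/2310; Racah Σ t=0..0: t=0:+1/864 = 1/864; ⇒ 3j(3 2 5; 0 2 -2)² = 1/66, sgn -1
B: Δ = 0!·6!·4!/11! = 1/2310; Racah Σ t=0..0: t=0:+1/192 = 1/192; ⇒ 3j(3 2 5; 1 0 -1)² = 3/77, sgn +1
I_A²/I_B² = (1/66)/(3/77) = 7/18

7/18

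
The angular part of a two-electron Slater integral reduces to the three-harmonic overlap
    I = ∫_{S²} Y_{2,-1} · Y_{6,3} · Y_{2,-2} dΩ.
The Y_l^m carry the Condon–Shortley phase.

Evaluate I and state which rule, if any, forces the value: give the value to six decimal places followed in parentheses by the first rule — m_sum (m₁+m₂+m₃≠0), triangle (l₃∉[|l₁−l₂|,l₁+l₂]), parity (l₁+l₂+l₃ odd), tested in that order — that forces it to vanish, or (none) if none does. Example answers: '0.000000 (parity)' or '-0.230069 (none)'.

|2−6|≤2≤2+6 violated ⇒ I = 0

0.000000 (triangle)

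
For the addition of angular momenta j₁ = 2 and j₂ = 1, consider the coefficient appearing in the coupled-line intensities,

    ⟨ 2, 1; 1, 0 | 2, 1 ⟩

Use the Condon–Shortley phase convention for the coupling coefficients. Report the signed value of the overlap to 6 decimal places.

triangle: 1!×3!×1!/6! = 6/720
(j±m)!: 3!×1!×1!×1!×3!×1! = 36
prefactor² = (2J+1)×Δ×N² = 3/2
  k=0: +1/(0!×1!×1!×1!×2!×0!) = 1/2
  k=1: −1/(1!×0!×0!×0!×3!×1!) = -1/6
Σ = 1/3  ⇒  CG² = 3/2×(1/3)² = 1/6
CG = +√(1/6) = +0.408248

+√(1/6) ≈ +0.408248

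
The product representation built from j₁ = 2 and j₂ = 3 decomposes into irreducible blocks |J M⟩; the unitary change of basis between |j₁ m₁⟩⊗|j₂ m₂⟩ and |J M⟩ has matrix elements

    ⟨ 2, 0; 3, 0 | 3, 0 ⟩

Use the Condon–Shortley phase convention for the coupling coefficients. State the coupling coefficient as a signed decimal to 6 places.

-0.516398

j₁+j₂−J=2  J+j₁−j₂=2  J−j₁+j₂=4  j₁+j₂+J+1=9
(j₁±m₁, j₂±m₂, J±M) = (2,2,3,3,3,3)
P² = 48/5
sum k=0..2:
  [0] +1/24 = 1/24
  [1] −1/4 = -1/4
  [2] +1/24 = 1/24
S = -1/6
C² = P²·S² = 4/15 ; C = -0.516398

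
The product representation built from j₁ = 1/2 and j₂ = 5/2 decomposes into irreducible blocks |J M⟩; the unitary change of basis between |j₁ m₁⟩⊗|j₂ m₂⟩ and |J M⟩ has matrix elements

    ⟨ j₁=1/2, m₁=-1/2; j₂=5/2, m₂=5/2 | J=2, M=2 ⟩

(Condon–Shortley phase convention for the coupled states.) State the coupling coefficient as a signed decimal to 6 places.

√[5·1!0!4!/6! · 0!1!5!0!4!0!] = √(480)
  +(−1)^1/∏(1,0,0,4,0,0)! = -1/24  (running -1/24)
⟨..|..⟩ = √(480)·(-1/24) = -0.912871

−√(5/6) ≈ -0.912871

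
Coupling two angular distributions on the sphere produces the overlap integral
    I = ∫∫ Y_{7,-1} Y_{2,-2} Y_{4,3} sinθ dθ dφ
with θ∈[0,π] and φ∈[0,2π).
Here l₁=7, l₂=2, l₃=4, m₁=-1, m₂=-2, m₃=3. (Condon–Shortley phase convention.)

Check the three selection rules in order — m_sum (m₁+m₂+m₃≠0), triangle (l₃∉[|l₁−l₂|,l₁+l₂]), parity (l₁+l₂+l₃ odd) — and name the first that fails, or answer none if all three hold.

triangle

azimuthal sum: -1 − 2 + 3 = 0  ✓
l₃ must lie in [5,9]; have l₃=4  ✗
L = 7 + 2 + 4 = 13 (odd)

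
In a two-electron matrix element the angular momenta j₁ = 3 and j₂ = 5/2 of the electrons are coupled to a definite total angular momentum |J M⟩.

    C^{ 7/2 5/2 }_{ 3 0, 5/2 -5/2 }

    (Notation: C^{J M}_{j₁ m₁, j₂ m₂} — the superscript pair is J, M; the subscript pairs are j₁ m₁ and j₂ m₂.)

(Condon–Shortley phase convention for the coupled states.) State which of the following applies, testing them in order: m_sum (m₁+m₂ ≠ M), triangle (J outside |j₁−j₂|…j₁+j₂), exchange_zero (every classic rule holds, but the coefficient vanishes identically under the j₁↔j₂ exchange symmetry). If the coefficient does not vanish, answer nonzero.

m-sum: m₁+m₂ = 0+(-5/2) = -5/2, M = 5/2  ✗ ⇒ coefficient is 0

m_sum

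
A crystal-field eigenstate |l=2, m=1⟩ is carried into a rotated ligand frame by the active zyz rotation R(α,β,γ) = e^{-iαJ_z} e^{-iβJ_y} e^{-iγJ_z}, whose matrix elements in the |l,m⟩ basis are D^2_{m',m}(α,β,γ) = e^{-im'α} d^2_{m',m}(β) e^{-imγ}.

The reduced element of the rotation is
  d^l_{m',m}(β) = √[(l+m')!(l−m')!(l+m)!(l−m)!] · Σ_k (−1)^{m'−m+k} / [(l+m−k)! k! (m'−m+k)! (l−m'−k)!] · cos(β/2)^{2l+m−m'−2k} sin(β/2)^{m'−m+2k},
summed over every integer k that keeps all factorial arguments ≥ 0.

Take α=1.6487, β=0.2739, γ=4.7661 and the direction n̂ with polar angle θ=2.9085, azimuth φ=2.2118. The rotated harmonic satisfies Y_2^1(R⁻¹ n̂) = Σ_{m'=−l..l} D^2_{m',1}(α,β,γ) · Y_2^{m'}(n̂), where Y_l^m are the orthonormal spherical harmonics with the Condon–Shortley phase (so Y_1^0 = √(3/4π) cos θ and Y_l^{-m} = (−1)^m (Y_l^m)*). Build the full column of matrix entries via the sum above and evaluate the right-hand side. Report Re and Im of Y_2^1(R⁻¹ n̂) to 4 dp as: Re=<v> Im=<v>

Need the full column D^2_{m',1} for m'=−2..2 at α=1.6487, β=0.2739, γ=4.7661.
cos(β/2)=0.990637, sin(β/2)=0.136522
d^2_{-2,1}: single k=3 term ⇒ +0.005041;  D = +0.000514-0.005015i
d^2_{-1,1}: k∈[2..3] ⇒ +0.054873 -0.000347 = +0.054525;  D = -0.054510-0.001319i
d^2_{0,1}: k∈[1..2] ⇒ +0.325104 -0.006174 = +0.318930;  D = +0.017122+0.318470i
d^2_{1,1}: k∈[0..1] ⇒ +0.963071 -0.054873 = +0.908198;  D = +0.900343-0.119187i
d^2_{2,1}: single k=0 term ⇒ -0.265447;  D = +0.055210+0.259642i
Y_2^{m'}(θ=2.9085,φ=2.2118) and Σ D·Y over m':
  (+0.0005-0.0050i)·(-0.0059+0.0198i)  (-0.0545-0.0013i)·(+0.1038+0.1392i)  (+0.0171+0.3185i)·(+0.5803+0.0000i)  (+0.9003-0.1192i)·(-0.1038+0.1392i)  (+0.0552+0.2596i)·(-0.0059-0.0198i)
Y_2^1(R⁻¹ n̂) = -0.067532+0.312176i

Re=-0.0675 Im=0.3122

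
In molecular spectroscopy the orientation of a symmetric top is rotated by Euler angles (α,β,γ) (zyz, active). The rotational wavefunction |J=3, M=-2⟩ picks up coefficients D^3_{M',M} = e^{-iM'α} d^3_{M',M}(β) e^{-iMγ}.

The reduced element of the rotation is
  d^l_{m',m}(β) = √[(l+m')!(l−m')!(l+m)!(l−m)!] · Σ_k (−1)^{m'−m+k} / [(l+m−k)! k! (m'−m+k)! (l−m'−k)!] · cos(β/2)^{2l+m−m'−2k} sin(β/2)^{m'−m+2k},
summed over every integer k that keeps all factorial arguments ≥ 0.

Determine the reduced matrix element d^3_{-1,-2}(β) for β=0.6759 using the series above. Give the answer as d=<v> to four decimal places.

d=-0.5901

d^3_{-1,-2}(β=0.6759) via the finite sum:
c=cos(0.675900/2)=0.943436, s=sin(0.675900/2)=0.331554; N=√[2·24·1·120]=75.894664
k: max(0,(-2)−(-1))=0 … min(3+(-2),3−(-1))=1
  k=0: (−1)^1·75.8947/(24)·0.9434^5·0.3316^1 = -0.783641
  k=1: (−1)^2·75.8947/(12)·0.9434^3·0.3316^3 = +0.193566
d^3_{-1,-2}(0.6759) = -0.783641 +0.193566 = -0.590074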